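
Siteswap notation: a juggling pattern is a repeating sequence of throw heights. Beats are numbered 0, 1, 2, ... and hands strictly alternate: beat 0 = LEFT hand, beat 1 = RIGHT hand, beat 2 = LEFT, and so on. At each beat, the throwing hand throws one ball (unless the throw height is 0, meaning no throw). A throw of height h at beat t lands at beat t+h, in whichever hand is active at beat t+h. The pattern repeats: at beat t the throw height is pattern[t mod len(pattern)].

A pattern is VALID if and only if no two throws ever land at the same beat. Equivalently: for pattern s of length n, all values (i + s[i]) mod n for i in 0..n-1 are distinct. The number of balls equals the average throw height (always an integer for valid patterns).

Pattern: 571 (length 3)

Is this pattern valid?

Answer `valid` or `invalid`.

Answer: invalid

Derivation:
i=0: (i + s[i]) mod n = (0 + 5) mod 3 = 2
i=1: (i + s[i]) mod n = (1 + 7) mod 3 = 2
i=2: (i + s[i]) mod n = (2 + 1) mod 3 = 0
Residues: [2, 2, 0], distinct: False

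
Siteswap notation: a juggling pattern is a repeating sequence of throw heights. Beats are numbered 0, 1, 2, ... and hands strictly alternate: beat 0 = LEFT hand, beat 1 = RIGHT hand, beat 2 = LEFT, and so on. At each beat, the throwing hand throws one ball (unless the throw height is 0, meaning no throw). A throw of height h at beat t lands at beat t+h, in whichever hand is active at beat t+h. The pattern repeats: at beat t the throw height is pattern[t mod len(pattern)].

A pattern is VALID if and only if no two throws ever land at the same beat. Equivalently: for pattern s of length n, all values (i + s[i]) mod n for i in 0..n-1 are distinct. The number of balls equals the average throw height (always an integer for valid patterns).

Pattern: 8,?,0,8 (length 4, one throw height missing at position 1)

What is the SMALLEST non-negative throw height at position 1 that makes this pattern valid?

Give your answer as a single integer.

Answer: 0

Derivation:
i=0: (0 + 8) mod 4 = 0
i=1: s[i]=? (unknown)
i=2: (2 + 0) mod 4 = 2
i=3: (3 + 8) mod 4 = 3
Known residues: [0, 2, 3]; need a permutation of 0..3, so missing residue r = 1
Need (1 + s) mod 4 = 1; smallest s = (1 - 1) mod 4 = 0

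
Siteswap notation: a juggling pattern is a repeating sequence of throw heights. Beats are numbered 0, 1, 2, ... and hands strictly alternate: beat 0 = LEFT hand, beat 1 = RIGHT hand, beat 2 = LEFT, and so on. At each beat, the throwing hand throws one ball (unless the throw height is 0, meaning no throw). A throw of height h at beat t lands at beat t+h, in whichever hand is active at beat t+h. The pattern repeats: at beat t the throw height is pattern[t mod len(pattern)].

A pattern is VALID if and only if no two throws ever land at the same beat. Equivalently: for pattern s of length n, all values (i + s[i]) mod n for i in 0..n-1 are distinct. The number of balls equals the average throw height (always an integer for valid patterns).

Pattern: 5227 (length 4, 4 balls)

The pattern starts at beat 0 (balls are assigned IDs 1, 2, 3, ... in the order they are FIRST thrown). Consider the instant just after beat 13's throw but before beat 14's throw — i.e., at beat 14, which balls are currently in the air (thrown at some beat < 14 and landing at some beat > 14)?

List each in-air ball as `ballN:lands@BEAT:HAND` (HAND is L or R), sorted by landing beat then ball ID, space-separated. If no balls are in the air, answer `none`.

Beat 0 (L): throw ball1 h=5 -> lands@5:R; in-air after throw: [b1@5:R]
Beat 1 (R): throw ball2 h=2 -> lands@3:R; in-air after throw: [b2@3:R b1@5:R]
Beat 2 (L): throw ball3 h=2 -> lands@4:L; in-air after throw: [b2@3:R b3@4:L b1@5:R]
Beat 3 (R): throw ball2 h=7 -> lands@10:L; in-air after throw: [b3@4:L b1@5:R b2@10:L]
Beat 4 (L): throw ball3 h=5 -> lands@9:R; in-air after throw: [b1@5:R b3@9:R b2@10:L]
Beat 5 (R): throw ball1 h=2 -> lands@7:R; in-air after throw: [b1@7:R b3@9:R b2@10:L]
Beat 6 (L): throw ball4 h=2 -> lands@8:L; in-air after throw: [b1@7:R b4@8:L b3@9:R b2@10:L]
Beat 7 (R): throw ball1 h=7 -> lands@14:L; in-air after throw: [b4@8:L b3@9:R b2@10:L b1@14:L]
Beat 8 (L): throw ball4 h=5 -> lands@13:R; in-air after throw: [b3@9:R b2@10:L b4@13:R b1@14:L]
Beat 9 (R): throw ball3 h=2 -> lands@11:R; in-air after throw: [b2@10:L b3@11:R b4@13:R b1@14:L]
Beat 10 (L): throw ball2 h=2 -> lands@12:L; in-air after throw: [b3@11:R b2@12:L b4@13:R b1@14:L]
Beat 11 (R): throw ball3 h=7 -> lands@18:L; in-air after throw: [b2@12:L b4@13:R b1@14:L b3@18:L]
Beat 12 (L): throw ball2 h=5 -> lands@17:R; in-air after throw: [b4@13:R b1@14:L b2@17:R b3@18:L]
Beat 13 (R): throw ball4 h=2 -> lands@15:R; in-air after throw: [b1@14:L b4@15:R b2@17:R b3@18:L]
Beat 14 (L): throw ball1 h=2 -> lands@16:L; in-air after throw: [b4@15:R b1@16:L b2@17:R b3@18:L]

Answer: ball4:lands@15:R ball2:lands@17:R ball3:lands@18:L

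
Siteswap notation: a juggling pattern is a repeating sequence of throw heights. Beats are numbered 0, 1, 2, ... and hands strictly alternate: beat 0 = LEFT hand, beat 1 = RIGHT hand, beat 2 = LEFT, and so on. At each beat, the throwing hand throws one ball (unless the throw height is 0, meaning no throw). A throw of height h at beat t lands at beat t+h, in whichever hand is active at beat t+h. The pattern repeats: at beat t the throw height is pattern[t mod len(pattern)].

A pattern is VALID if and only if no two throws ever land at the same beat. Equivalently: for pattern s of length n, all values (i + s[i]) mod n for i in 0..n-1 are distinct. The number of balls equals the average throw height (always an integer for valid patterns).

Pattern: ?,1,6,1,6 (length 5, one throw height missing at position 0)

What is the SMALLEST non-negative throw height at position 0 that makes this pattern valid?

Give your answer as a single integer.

i=0: s[i]=? (unknown)
i=1: (1 + 1) mod 5 = 2
i=2: (2 + 6) mod 5 = 3
i=3: (3 + 1) mod 5 = 4
i=4: (4 + 6) mod 5 = 0
Known residues: [0, 2, 3, 4]; need a permutation of 0..4, so missing residue r = 1
Need (0 + s) mod 5 = 1; smallest s = (1 - 0) mod 5 = 1

Answer: 1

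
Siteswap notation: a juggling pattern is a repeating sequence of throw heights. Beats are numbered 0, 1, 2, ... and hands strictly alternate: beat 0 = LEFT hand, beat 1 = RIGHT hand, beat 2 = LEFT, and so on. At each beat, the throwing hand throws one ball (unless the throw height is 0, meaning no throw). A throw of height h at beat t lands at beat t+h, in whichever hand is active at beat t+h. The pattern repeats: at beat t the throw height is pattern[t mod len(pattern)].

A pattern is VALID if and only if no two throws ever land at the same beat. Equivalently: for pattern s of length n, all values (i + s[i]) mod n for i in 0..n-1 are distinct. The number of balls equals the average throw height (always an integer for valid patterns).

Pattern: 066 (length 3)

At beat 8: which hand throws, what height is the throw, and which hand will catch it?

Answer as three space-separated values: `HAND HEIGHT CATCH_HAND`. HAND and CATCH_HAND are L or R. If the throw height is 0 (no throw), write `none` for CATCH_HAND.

Answer: L 6 L

Derivation:
Beat 8: 8 mod 2 = 0, so hand = L
Throw height = pattern[8 mod 3] = pattern[2] = 6
Lands at beat 8+6=14, 14 mod 2 = 0, so catch hand = L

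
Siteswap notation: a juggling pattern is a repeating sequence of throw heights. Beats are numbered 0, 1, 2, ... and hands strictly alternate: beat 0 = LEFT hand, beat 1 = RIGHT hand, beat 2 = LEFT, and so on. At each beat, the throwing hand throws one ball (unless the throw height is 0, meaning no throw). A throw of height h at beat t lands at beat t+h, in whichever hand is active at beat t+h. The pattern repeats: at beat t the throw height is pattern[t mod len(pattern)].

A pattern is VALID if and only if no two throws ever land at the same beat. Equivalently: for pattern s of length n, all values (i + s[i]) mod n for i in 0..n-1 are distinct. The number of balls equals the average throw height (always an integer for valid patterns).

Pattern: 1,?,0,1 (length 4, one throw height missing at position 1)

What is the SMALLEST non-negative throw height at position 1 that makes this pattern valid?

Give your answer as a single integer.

i=0: (0 + 1) mod 4 = 1
i=1: s[i]=? (unknown)
i=2: (2 + 0) mod 4 = 2
i=3: (3 + 1) mod 4 = 0
Known residues: [0, 1, 2]; need a permutation of 0..3, so missing residue r = 3
Need (1 + s) mod 4 = 3; smallest s = (3 - 1) mod 4 = 2

Answer: 2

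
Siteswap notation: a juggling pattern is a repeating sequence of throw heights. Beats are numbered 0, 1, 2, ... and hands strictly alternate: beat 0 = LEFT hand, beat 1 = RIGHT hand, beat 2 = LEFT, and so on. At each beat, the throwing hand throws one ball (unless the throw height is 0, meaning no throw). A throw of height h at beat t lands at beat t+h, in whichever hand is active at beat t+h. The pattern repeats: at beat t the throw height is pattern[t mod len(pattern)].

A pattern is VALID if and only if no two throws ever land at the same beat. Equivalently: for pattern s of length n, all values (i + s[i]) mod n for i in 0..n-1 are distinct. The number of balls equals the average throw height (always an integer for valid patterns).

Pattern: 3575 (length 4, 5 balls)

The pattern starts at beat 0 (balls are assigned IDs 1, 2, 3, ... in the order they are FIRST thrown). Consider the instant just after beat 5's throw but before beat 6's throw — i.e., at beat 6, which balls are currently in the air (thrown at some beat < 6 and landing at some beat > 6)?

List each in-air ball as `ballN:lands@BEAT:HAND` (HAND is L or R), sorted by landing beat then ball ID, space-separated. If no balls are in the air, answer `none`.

Beat 0 (L): throw ball1 h=3 -> lands@3:R; in-air after throw: [b1@3:R]
Beat 1 (R): throw ball2 h=5 -> lands@6:L; in-air after throw: [b1@3:R b2@6:L]
Beat 2 (L): throw ball3 h=7 -> lands@9:R; in-air after throw: [b1@3:R b2@6:L b3@9:R]
Beat 3 (R): throw ball1 h=5 -> lands@8:L; in-air after throw: [b2@6:L b1@8:L b3@9:R]
Beat 4 (L): throw ball4 h=3 -> lands@7:R; in-air after throw: [b2@6:L b4@7:R b1@8:L b3@9:R]
Beat 5 (R): throw ball5 h=5 -> lands@10:L; in-air after throw: [b2@6:L b4@7:R b1@8:L b3@9:R b5@10:L]
Beat 6 (L): throw ball2 h=7 -> lands@13:R; in-air after throw: [b4@7:R b1@8:L b3@9:R b5@10:L b2@13:R]

Answer: ball4:lands@7:R ball1:lands@8:L ball3:lands@9:R ball5:lands@10:L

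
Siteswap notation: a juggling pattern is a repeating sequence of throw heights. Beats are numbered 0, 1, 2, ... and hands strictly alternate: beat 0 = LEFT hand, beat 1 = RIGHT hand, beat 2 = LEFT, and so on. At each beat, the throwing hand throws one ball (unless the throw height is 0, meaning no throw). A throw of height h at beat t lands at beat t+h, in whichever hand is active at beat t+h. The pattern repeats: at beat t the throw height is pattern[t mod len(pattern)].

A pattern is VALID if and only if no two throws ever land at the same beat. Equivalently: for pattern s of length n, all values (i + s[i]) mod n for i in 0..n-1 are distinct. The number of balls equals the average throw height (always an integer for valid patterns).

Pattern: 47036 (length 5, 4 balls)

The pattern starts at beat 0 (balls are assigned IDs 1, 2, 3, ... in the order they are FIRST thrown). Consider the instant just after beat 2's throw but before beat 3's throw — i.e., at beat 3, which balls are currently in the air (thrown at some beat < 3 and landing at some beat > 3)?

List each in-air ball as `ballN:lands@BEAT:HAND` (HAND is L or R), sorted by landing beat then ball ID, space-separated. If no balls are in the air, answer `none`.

Beat 0 (L): throw ball1 h=4 -> lands@4:L; in-air after throw: [b1@4:L]
Beat 1 (R): throw ball2 h=7 -> lands@8:L; in-air after throw: [b1@4:L b2@8:L]
Beat 3 (R): throw ball3 h=3 -> lands@6:L; in-air after throw: [b1@4:L b3@6:L b2@8:L]

Answer: ball1:lands@4:L ball2:lands@8:L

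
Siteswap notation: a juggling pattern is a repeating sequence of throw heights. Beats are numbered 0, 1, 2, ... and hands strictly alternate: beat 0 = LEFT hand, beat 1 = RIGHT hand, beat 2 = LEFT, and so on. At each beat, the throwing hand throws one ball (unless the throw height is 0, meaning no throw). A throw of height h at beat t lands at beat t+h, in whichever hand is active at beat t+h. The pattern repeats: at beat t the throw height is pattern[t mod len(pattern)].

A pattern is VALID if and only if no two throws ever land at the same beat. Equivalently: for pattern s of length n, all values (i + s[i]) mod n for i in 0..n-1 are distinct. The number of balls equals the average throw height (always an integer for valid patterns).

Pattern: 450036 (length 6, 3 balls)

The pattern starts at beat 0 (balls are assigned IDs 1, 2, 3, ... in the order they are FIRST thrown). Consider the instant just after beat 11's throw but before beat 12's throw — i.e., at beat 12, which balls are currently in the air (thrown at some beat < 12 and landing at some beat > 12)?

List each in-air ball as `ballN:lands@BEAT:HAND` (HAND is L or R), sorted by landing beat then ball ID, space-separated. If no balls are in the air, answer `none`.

Answer: ball2:lands@13:R ball3:lands@17:R

Derivation:
Beat 0 (L): throw ball1 h=4 -> lands@4:L; in-air after throw: [b1@4:L]
Beat 1 (R): throw ball2 h=5 -> lands@6:L; in-air after throw: [b1@4:L b2@6:L]
Beat 4 (L): throw ball1 h=3 -> lands@7:R; in-air after throw: [b2@6:L b1@7:R]
Beat 5 (R): throw ball3 h=6 -> lands@11:R; in-air after throw: [b2@6:L b1@7:R b3@11:R]
Beat 6 (L): throw ball2 h=4 -> lands@10:L; in-air after throw: [b1@7:R b2@10:L b3@11:R]
Beat 7 (R): throw ball1 h=5 -> lands@12:L; in-air after throw: [b2@10:L b3@11:R b1@12:L]
Beat 10 (L): throw ball2 h=3 -> lands@13:R; in-air after throw: [b3@11:R b1@12:L b2@13:R]
Beat 11 (R): throw ball3 h=6 -> lands@17:R; in-air after throw: [b1@12:L b2@13:R b3@17:R]
Beat 12 (L): throw ball1 h=4 -> lands@16:L; in-air after throw: [b2@13:R b1@16:L b3@17:R]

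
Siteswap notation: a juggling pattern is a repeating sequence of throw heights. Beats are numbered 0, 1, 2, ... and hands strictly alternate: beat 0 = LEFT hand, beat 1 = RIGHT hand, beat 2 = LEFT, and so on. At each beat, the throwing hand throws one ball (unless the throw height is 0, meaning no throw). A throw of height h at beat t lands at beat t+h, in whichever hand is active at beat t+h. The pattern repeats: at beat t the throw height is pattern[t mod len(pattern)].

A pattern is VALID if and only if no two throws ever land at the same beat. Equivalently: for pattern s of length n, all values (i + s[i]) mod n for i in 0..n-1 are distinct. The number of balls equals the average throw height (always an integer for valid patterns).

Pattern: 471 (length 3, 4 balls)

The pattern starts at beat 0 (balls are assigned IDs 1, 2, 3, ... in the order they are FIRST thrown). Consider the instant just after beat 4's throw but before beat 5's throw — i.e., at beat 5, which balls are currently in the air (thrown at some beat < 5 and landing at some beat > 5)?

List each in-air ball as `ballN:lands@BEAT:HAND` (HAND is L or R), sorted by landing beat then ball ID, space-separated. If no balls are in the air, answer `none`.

Answer: ball3:lands@7:R ball2:lands@8:L ball1:lands@11:R

Derivation:
Beat 0 (L): throw ball1 h=4 -> lands@4:L; in-air after throw: [b1@4:L]
Beat 1 (R): throw ball2 h=7 -> lands@8:L; in-air after throw: [b1@4:L b2@8:L]
Beat 2 (L): throw ball3 h=1 -> lands@3:R; in-air after throw: [b3@3:R b1@4:L b2@8:L]
Beat 3 (R): throw ball3 h=4 -> lands@7:R; in-air after throw: [b1@4:L b3@7:R b2@8:L]
Beat 4 (L): throw ball1 h=7 -> lands@11:R; in-air after throw: [b3@7:R b2@8:L b1@11:R]
Beat 5 (R): throw ball4 h=1 -> lands@6:L; in-air after throw: [b4@6:L b3@7:R b2@8:L b1@11:R]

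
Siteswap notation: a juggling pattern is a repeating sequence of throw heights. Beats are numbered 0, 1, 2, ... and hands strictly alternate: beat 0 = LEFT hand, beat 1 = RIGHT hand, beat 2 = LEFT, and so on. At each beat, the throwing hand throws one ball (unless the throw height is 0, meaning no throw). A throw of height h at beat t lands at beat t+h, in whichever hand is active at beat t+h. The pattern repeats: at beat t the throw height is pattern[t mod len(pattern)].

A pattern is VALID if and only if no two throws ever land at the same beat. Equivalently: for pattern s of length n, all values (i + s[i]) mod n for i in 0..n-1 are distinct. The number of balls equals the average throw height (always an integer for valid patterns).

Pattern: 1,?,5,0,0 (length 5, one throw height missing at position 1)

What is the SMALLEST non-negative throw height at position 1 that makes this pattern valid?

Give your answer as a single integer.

Answer: 4

Derivation:
i=0: (0 + 1) mod 5 = 1
i=1: s[i]=? (unknown)
i=2: (2 + 5) mod 5 = 2
i=3: (3 + 0) mod 5 = 3
i=4: (4 + 0) mod 5 = 4
Known residues: [1, 2, 3, 4]; need a permutation of 0..4, so missing residue r = 0
Need (1 + s) mod 5 = 0; smallest s = (0 - 1) mod 5 = 4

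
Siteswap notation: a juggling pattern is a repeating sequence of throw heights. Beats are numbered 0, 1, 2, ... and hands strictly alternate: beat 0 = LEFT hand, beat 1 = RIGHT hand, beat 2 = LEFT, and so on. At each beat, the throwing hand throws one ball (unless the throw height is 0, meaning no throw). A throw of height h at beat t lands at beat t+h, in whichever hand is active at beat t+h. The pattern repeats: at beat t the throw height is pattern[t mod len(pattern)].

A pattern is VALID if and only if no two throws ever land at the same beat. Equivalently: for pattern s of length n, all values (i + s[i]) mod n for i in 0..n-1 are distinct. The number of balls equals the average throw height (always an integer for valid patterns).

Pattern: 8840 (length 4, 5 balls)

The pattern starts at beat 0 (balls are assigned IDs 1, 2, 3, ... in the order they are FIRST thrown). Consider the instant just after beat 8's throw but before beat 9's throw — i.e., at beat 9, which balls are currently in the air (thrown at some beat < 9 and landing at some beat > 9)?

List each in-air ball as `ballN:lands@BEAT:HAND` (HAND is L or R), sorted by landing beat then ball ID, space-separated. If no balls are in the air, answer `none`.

Beat 0 (L): throw ball1 h=8 -> lands@8:L; in-air after throw: [b1@8:L]
Beat 1 (R): throw ball2 h=8 -> lands@9:R; in-air after throw: [b1@8:L b2@9:R]
Beat 2 (L): throw ball3 h=4 -> lands@6:L; in-air after throw: [b3@6:L b1@8:L b2@9:R]
Beat 4 (L): throw ball4 h=8 -> lands@12:L; in-air after throw: [b3@6:L b1@8:L b2@9:R b4@12:L]
Beat 5 (R): throw ball5 h=8 -> lands@13:R; in-air after throw: [b3@6:L b1@8:L b2@9:R b4@12:L b5@13:R]
Beat 6 (L): throw ball3 h=4 -> lands@10:L; in-air after throw: [b1@8:L b2@9:R b3@10:L b4@12:L b5@13:R]
Beat 8 (L): throw ball1 h=8 -> lands@16:L; in-air after throw: [b2@9:R b3@10:L b4@12:L b5@13:R b1@16:L]
Beat 9 (R): throw ball2 h=8 -> lands@17:R; in-air after throw: [b3@10:L b4@12:L b5@13:R b1@16:L b2@17:R]

Answer: ball3:lands@10:L ball4:lands@12:L ball5:lands@13:R ball1:lands@16:L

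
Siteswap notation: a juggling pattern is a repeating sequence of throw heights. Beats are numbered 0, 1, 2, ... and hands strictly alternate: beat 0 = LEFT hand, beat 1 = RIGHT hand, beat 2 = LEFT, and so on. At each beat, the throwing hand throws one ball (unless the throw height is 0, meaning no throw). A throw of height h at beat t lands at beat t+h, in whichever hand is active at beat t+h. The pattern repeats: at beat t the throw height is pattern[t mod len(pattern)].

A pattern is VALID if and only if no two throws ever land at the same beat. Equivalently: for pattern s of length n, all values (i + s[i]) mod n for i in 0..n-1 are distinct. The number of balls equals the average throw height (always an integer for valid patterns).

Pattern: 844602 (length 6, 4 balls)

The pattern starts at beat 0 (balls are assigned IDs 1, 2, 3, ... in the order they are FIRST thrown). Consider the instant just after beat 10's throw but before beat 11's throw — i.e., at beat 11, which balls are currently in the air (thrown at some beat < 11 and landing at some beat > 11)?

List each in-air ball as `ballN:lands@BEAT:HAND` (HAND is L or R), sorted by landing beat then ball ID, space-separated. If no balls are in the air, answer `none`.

Answer: ball1:lands@12:L ball3:lands@14:L ball4:lands@15:R

Derivation:
Beat 0 (L): throw ball1 h=8 -> lands@8:L; in-air after throw: [b1@8:L]
Beat 1 (R): throw ball2 h=4 -> lands@5:R; in-air after throw: [b2@5:R b1@8:L]
Beat 2 (L): throw ball3 h=4 -> lands@6:L; in-air after throw: [b2@5:R b3@6:L b1@8:L]
Beat 3 (R): throw ball4 h=6 -> lands@9:R; in-air after throw: [b2@5:R b3@6:L b1@8:L b4@9:R]
Beat 5 (R): throw ball2 h=2 -> lands@7:R; in-air after throw: [b3@6:L b2@7:R b1@8:L b4@9:R]
Beat 6 (L): throw ball3 h=8 -> lands@14:L; in-air after throw: [b2@7:R b1@8:L b4@9:R b3@14:L]
Beat 7 (R): throw ball2 h=4 -> lands@11:R; in-air after throw: [b1@8:L b4@9:R b2@11:R b3@14:L]
Beat 8 (L): throw ball1 h=4 -> lands@12:L; in-air after throw: [b4@9:R b2@11:R b1@12:L b3@14:L]
Beat 9 (R): throw ball4 h=6 -> lands@15:R; in-air after throw: [b2@11:R b1@12:L b3@14:L b4@15:R]
Beat 11 (R): throw ball2 h=2 -> lands@13:R; in-air after throw: [b1@12:L b2@13:R b3@14:L b4@15:R]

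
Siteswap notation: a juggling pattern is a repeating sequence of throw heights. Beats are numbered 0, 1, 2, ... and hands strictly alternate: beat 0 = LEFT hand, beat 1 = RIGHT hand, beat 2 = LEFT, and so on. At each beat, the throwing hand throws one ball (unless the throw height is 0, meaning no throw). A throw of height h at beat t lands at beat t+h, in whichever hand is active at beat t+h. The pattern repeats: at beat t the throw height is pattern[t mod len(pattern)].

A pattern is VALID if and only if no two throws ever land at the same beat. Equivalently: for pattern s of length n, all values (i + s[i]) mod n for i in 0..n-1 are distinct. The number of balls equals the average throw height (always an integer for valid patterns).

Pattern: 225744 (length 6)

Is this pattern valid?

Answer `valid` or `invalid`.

i=0: (i + s[i]) mod n = (0 + 2) mod 6 = 2
i=1: (i + s[i]) mod n = (1 + 2) mod 6 = 3
i=2: (i + s[i]) mod n = (2 + 5) mod 6 = 1
i=3: (i + s[i]) mod n = (3 + 7) mod 6 = 4
i=4: (i + s[i]) mod n = (4 + 4) mod 6 = 2
i=5: (i + s[i]) mod n = (5 + 4) mod 6 = 3
Residues: [2, 3, 1, 4, 2, 3], distinct: False

Answer: invalid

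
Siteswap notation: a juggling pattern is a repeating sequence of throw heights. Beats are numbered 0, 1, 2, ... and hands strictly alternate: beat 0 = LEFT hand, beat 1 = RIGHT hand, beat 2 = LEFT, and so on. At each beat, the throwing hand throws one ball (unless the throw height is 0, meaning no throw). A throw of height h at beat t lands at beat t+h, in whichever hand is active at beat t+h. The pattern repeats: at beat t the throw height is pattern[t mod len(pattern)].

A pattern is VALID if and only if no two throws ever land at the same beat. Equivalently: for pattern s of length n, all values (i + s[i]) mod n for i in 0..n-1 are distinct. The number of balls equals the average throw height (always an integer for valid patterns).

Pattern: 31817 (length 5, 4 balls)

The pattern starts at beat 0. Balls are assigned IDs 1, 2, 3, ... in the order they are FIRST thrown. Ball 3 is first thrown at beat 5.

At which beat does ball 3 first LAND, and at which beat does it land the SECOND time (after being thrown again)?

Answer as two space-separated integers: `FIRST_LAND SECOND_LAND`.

Answer: 8 9

Derivation:
Beat 0 (L): throw ball1 h=3 -> lands@3:R; in-air after throw: [b1@3:R]
Beat 1 (R): throw ball2 h=1 -> lands@2:L; in-air after throw: [b2@2:L b1@3:R]
Beat 2 (L): throw ball2 h=8 -> lands@10:L; in-air after throw: [b1@3:R b2@10:L]
Beat 3 (R): throw ball1 h=1 -> lands@4:L; in-air after throw: [b1@4:L b2@10:L]
Beat 4 (L): throw ball1 h=7 -> lands@11:R; in-air after throw: [b2@10:L b1@11:R]
Beat 5 (R): throw ball3 h=3 -> lands@8:L; in-air after throw: [b3@8:L b2@10:L b1@11:R]
Beat 6 (L): throw ball4 h=1 -> lands@7:R; in-air after throw: [b4@7:R b3@8:L b2@10:L b1@11:R]
Beat 7 (R): throw ball4 h=8 -> lands@15:R; in-air after throw: [b3@8:L b2@10:L b1@11:R b4@15:R]
Beat 8 (L): throw ball3 h=1 -> lands@9:R; in-air after throw: [b3@9:R b2@10:L b1@11:R b4@15:R]
Beat 9 (R): throw ball3 h=7 -> lands@16:L; in-air after throw: [b2@10:L b1@11:R b4@15:R b3@16:L]
Ball 3: thrown@5 h=3 -> first land @8; rethrown@8 h=1 -> second land @9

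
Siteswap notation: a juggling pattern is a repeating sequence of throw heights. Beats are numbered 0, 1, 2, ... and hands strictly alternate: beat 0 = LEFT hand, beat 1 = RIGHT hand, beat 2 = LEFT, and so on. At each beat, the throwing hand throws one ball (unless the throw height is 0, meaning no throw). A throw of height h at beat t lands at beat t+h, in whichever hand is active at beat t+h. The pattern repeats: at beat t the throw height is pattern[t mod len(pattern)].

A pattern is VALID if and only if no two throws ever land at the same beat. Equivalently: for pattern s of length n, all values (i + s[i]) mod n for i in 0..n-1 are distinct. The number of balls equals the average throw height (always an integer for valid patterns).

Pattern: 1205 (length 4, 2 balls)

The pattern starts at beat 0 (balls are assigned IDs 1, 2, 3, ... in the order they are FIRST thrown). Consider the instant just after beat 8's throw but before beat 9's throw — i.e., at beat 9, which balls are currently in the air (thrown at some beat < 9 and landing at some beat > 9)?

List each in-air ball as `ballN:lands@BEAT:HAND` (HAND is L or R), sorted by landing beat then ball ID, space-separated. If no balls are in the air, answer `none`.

Answer: ball2:lands@12:L

Derivation:
Beat 0 (L): throw ball1 h=1 -> lands@1:R; in-air after throw: [b1@1:R]
Beat 1 (R): throw ball1 h=2 -> lands@3:R; in-air after throw: [b1@3:R]
Beat 3 (R): throw ball1 h=5 -> lands@8:L; in-air after throw: [b1@8:L]
Beat 4 (L): throw ball2 h=1 -> lands@5:R; in-air after throw: [b2@5:R b1@8:L]
Beat 5 (R): throw ball2 h=2 -> lands@7:R; in-air after throw: [b2@7:R b1@8:L]
Beat 7 (R): throw ball2 h=5 -> lands@12:L; in-air after throw: [b1@8:L b2@12:L]
Beat 8 (L): throw ball1 h=1 -> lands@9:R; in-air after throw: [b1@9:R b2@12:L]
Beat 9 (R): throw ball1 h=2 -> lands@11:R; in-air after throw: [b1@11:R b2@12:L]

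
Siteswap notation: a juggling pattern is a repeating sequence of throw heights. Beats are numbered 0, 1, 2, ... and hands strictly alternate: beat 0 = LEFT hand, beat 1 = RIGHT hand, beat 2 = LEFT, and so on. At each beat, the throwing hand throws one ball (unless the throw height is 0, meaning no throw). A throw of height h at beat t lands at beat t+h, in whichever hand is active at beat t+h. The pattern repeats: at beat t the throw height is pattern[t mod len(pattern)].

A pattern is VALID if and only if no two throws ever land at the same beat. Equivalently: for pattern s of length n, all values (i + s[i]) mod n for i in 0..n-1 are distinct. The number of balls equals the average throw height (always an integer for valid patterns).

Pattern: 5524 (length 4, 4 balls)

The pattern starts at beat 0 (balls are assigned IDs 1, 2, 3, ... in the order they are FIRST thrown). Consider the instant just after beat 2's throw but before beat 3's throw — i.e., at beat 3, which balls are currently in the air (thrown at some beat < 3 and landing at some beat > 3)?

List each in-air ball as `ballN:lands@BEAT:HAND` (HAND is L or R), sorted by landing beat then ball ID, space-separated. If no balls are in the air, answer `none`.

Beat 0 (L): throw ball1 h=5 -> lands@5:R; in-air after throw: [b1@5:R]
Beat 1 (R): throw ball2 h=5 -> lands@6:L; in-air after throw: [b1@5:R b2@6:L]
Beat 2 (L): throw ball3 h=2 -> lands@4:L; in-air after throw: [b3@4:L b1@5:R b2@6:L]
Beat 3 (R): throw ball4 h=4 -> lands@7:R; in-air after throw: [b3@4:L b1@5:R b2@6:L b4@7:R]

Answer: ball3:lands@4:L ball1:lands@5:R ball2:lands@6:L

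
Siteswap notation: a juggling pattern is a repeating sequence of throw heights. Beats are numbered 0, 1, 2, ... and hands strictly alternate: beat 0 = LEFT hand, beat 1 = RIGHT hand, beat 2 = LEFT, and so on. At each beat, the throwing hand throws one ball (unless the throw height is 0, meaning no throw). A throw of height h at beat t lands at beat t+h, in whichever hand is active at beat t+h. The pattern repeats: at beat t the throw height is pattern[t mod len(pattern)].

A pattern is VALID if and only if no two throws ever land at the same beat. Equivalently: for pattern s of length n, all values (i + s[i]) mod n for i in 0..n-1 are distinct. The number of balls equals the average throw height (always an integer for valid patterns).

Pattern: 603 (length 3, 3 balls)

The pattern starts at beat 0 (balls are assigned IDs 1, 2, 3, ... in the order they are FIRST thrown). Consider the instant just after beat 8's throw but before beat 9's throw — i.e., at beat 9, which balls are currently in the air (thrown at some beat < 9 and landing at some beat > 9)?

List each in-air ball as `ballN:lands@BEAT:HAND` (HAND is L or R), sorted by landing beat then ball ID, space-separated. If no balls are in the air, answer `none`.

Answer: ball2:lands@11:R ball1:lands@12:L

Derivation:
Beat 0 (L): throw ball1 h=6 -> lands@6:L; in-air after throw: [b1@6:L]
Beat 2 (L): throw ball2 h=3 -> lands@5:R; in-air after throw: [b2@5:R b1@6:L]
Beat 3 (R): throw ball3 h=6 -> lands@9:R; in-air after throw: [b2@5:R b1@6:L b3@9:R]
Beat 5 (R): throw ball2 h=3 -> lands@8:L; in-air after throw: [b1@6:L b2@8:L b3@9:R]
Beat 6 (L): throw ball1 h=6 -> lands@12:L; in-air after throw: [b2@8:L b3@9:R b1@12:L]
Beat 8 (L): throw ball2 h=3 -> lands@11:R; in-air after throw: [b3@9:R b2@11:R b1@12:L]
Beat 9 (R): throw ball3 h=6 -> lands@15:R; in-air after throw: [b2@11:R b1@12:L b3@15:R]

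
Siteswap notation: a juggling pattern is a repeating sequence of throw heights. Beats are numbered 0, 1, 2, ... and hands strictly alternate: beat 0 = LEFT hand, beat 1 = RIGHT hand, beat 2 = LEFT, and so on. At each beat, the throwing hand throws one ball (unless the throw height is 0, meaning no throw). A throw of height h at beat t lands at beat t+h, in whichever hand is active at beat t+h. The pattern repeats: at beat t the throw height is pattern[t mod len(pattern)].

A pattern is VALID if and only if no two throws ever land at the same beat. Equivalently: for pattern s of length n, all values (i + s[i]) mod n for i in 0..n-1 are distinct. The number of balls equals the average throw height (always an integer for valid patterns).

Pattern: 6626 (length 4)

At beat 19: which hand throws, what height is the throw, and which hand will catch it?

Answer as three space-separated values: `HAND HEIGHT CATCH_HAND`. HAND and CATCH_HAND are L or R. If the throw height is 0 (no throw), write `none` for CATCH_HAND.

Beat 19: 19 mod 2 = 1, so hand = R
Throw height = pattern[19 mod 4] = pattern[3] = 6
Lands at beat 19+6=25, 25 mod 2 = 1, so catch hand = R

Answer: R 6 R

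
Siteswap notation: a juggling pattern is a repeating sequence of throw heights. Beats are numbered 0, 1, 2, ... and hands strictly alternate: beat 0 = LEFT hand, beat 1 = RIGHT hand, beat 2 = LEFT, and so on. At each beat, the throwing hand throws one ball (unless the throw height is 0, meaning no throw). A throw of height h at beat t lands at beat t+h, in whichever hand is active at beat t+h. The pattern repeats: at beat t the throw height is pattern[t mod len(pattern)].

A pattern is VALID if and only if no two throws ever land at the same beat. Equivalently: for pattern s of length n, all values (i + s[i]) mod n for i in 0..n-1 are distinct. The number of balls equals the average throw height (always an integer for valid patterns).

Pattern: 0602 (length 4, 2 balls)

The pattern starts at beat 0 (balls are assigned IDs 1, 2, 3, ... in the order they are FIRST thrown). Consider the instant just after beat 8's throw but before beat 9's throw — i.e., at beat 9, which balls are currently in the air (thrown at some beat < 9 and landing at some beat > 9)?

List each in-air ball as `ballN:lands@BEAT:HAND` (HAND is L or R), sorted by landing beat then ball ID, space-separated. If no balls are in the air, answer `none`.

Beat 1 (R): throw ball1 h=6 -> lands@7:R; in-air after throw: [b1@7:R]
Beat 3 (R): throw ball2 h=2 -> lands@5:R; in-air after throw: [b2@5:R b1@7:R]
Beat 5 (R): throw ball2 h=6 -> lands@11:R; in-air after throw: [b1@7:R b2@11:R]
Beat 7 (R): throw ball1 h=2 -> lands@9:R; in-air after throw: [b1@9:R b2@11:R]
Beat 9 (R): throw ball1 h=6 -> lands@15:R; in-air after throw: [b2@11:R b1@15:R]

Answer: ball2:lands@11:R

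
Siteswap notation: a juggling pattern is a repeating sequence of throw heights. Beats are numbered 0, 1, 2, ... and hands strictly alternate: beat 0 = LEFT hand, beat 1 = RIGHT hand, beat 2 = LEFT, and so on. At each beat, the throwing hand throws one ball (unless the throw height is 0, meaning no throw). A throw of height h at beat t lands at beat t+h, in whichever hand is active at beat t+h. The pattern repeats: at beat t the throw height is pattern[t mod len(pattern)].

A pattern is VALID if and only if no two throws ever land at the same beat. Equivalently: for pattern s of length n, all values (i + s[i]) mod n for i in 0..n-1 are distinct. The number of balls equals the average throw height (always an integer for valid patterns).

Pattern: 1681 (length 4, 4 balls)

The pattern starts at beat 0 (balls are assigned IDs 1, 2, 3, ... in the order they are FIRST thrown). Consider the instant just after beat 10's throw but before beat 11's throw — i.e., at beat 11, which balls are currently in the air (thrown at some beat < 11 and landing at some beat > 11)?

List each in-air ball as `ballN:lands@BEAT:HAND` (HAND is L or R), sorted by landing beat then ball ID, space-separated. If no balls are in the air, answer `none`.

Answer: ball4:lands@14:L ball1:lands@15:R ball2:lands@18:L

Derivation:
Beat 0 (L): throw ball1 h=1 -> lands@1:R; in-air after throw: [b1@1:R]
Beat 1 (R): throw ball1 h=6 -> lands@7:R; in-air after throw: [b1@7:R]
Beat 2 (L): throw ball2 h=8 -> lands@10:L; in-air after throw: [b1@7:R b2@10:L]
Beat 3 (R): throw ball3 h=1 -> lands@4:L; in-air after throw: [b3@4:L b1@7:R b2@10:L]
Beat 4 (L): throw ball3 h=1 -> lands@5:R; in-air after throw: [b3@5:R b1@7:R b2@10:L]
Beat 5 (R): throw ball3 h=6 -> lands@11:R; in-air after throw: [b1@7:R b2@10:L b3@11:R]
Beat 6 (L): throw ball4 h=8 -> lands@14:L; in-air after throw: [b1@7:R b2@10:L b3@11:R b4@14:L]
Beat 7 (R): throw ball1 h=1 -> lands@8:L; in-air after throw: [b1@8:L b2@10:L b3@11:R b4@14:L]
Beat 8 (L): throw ball1 h=1 -> lands@9:R; in-air after throw: [b1@9:R b2@10:L b3@11:R b4@14:L]
Beat 9 (R): throw ball1 h=6 -> lands@15:R; in-air after throw: [b2@10:L b3@11:R b4@14:L b1@15:R]
Beat 10 (L): throw ball2 h=8 -> lands@18:L; in-air after throw: [b3@11:R b4@14:L b1@15:R b2@18:L]
Beat 11 (R): throw ball3 h=1 -> lands@12:L; in-air after throw: [b3@12:L b4@14:L b1@15:R b2@18:L]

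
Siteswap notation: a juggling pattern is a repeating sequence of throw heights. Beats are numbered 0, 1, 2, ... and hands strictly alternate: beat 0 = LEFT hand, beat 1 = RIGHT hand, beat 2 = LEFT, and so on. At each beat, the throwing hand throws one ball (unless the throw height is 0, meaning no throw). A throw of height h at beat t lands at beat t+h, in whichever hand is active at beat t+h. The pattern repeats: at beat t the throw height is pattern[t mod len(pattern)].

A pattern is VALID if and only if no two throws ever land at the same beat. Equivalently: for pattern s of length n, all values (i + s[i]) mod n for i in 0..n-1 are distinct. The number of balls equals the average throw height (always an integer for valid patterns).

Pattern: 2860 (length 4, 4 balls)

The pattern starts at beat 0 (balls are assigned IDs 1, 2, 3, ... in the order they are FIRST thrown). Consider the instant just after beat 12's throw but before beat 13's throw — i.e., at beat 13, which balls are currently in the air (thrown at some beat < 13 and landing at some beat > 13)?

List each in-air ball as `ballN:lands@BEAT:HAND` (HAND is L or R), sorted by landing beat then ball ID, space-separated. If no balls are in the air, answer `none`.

Answer: ball3:lands@14:L ball1:lands@16:L ball2:lands@17:R

Derivation:
Beat 0 (L): throw ball1 h=2 -> lands@2:L; in-air after throw: [b1@2:L]
Beat 1 (R): throw ball2 h=8 -> lands@9:R; in-air after throw: [b1@2:L b2@9:R]
Beat 2 (L): throw ball1 h=6 -> lands@8:L; in-air after throw: [b1@8:L b2@9:R]
Beat 4 (L): throw ball3 h=2 -> lands@6:L; in-air after throw: [b3@6:L b1@8:L b2@9:R]
Beat 5 (R): throw ball4 h=8 -> lands@13:R; in-air after throw: [b3@6:L b1@8:L b2@9:R b4@13:R]
Beat 6 (L): throw ball3 h=6 -> lands@12:L; in-air after throw: [b1@8:L b2@9:R b3@12:L b4@13:R]
Beat 8 (L): throw ball1 h=2 -> lands@10:L; in-air after throw: [b2@9:R b1@10:L b3@12:L b4@13:R]
Beat 9 (R): throw ball2 h=8 -> lands@17:R; in-air after throw: [b1@10:L b3@12:L b4@13:R b2@17:R]
Beat 10 (L): throw ball1 h=6 -> lands@16:L; in-air after throw: [b3@12:L b4@13:R b1@16:L b2@17:R]
Beat 12 (L): throw ball3 h=2 -> lands@14:L; in-air after throw: [b4@13:R b3@14:L b1@16:L b2@17:R]
Beat 13 (R): throw ball4 h=8 -> lands@21:R; in-air after throw: [b3@14:L b1@16:L b2@17:R b4@21:R]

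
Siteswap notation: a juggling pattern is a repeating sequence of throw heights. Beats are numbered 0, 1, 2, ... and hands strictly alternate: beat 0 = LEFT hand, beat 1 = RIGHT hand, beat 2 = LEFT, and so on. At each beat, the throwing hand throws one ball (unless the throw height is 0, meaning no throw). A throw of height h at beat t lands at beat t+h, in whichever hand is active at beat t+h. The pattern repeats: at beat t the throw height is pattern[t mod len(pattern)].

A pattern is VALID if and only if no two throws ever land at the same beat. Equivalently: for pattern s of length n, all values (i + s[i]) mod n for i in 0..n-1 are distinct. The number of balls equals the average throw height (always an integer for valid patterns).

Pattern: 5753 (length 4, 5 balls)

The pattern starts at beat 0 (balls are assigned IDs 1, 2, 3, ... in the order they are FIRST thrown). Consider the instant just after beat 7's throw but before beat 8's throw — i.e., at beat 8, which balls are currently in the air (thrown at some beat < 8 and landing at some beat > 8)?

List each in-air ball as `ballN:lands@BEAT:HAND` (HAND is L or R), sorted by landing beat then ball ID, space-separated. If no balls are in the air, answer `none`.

Answer: ball5:lands@9:R ball3:lands@10:L ball4:lands@11:R ball1:lands@12:L

Derivation:
Beat 0 (L): throw ball1 h=5 -> lands@5:R; in-air after throw: [b1@5:R]
Beat 1 (R): throw ball2 h=7 -> lands@8:L; in-air after throw: [b1@5:R b2@8:L]
Beat 2 (L): throw ball3 h=5 -> lands@7:R; in-air after throw: [b1@5:R b3@7:R b2@8:L]
Beat 3 (R): throw ball4 h=3 -> lands@6:L; in-air after throw: [b1@5:R b4@6:L b3@7:R b2@8:L]
Beat 4 (L): throw ball5 h=5 -> lands@9:R; in-air after throw: [b1@5:R b4@6:L b3@7:R b2@8:L b5@9:R]
Beat 5 (R): throw ball1 h=7 -> lands@12:L; in-air after throw: [b4@6:L b3@7:R b2@8:L b5@9:R b1@12:L]
Beat 6 (L): throw ball4 h=5 -> lands@11:R; in-air after throw: [b3@7:R b2@8:L b5@9:R b4@11:R b1@12:L]
Beat 7 (R): throw ball3 h=3 -> lands@10:L; in-air after throw: [b2@8:L b5@9:R b3@10:L b4@11:R b1@12:L]
Beat 8 (L): throw ball2 h=5 -> lands@13:R; in-air after throw: [b5@9:R b3@10:L b4@11:R b1@12:L b2@13:R]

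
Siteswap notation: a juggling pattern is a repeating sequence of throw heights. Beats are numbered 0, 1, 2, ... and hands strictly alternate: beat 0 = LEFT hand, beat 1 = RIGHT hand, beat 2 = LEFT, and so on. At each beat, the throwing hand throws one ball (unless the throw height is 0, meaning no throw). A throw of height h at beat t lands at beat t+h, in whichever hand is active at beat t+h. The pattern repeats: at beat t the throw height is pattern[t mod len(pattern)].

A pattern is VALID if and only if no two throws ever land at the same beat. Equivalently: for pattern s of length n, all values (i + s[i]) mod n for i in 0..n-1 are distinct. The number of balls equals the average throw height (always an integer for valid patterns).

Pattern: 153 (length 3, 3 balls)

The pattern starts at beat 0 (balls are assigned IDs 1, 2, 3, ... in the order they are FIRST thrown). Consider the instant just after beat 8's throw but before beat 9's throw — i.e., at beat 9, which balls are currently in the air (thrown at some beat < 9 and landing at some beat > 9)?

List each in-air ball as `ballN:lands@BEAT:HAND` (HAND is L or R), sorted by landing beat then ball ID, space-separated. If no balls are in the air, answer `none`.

Answer: ball2:lands@11:R ball1:lands@12:L

Derivation:
Beat 0 (L): throw ball1 h=1 -> lands@1:R; in-air after throw: [b1@1:R]
Beat 1 (R): throw ball1 h=5 -> lands@6:L; in-air after throw: [b1@6:L]
Beat 2 (L): throw ball2 h=3 -> lands@5:R; in-air after throw: [b2@5:R b1@6:L]
Beat 3 (R): throw ball3 h=1 -> lands@4:L; in-air after throw: [b3@4:L b2@5:R b1@6:L]
Beat 4 (L): throw ball3 h=5 -> lands@9:R; in-air after throw: [b2@5:R b1@6:L b3@9:R]
Beat 5 (R): throw ball2 h=3 -> lands@8:L; in-air after throw: [b1@6:L b2@8:L b3@9:R]
Beat 6 (L): throw ball1 h=1 -> lands@7:R; in-air after throw: [b1@7:R b2@8:L b3@9:R]
Beat 7 (R): throw ball1 h=5 -> lands@12:L; in-air after throw: [b2@8:L b3@9:R b1@12:L]
Beat 8 (L): throw ball2 h=3 -> lands@11:R; in-air after throw: [b3@9:R b2@11:R b1@12:L]
Beat 9 (R): throw ball3 h=1 -> lands@10:L; in-air after throw: [b3@10:L b2@11:R b1@12:L]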